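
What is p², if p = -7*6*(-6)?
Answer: 63504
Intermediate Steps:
p = 252 (p = -42*(-6) = -1*(-252) = 252)
p² = 252² = 63504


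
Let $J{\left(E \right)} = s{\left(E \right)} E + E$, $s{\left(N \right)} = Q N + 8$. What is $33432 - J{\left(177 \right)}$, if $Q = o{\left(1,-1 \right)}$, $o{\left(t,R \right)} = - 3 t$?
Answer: $125826$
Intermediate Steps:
$Q = -3$ ($Q = \left(-3\right) 1 = -3$)
$s{\left(N \right)} = 8 - 3 N$ ($s{\left(N \right)} = - 3 N + 8 = 8 - 3 N$)
$J{\left(E \right)} = E + E \left(8 - 3 E\right)$ ($J{\left(E \right)} = \left(8 - 3 E\right) E + E = E \left(8 - 3 E\right) + E = E + E \left(8 - 3 E\right)$)
$33432 - J{\left(177 \right)} = 33432 - 3 \cdot 177 \left(3 - 177\right) = 33432 - 3 \cdot 177 \left(-174\right) = 33432 - -92394 = 33432 + 92394 = 125826$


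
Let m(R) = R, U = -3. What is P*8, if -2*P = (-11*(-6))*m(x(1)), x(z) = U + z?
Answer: 528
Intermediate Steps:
x(z) = -3 + z
P = 66 (P = -(-11*(-6))*(-3 + 1)/2 = -33*(-2) = -½*(-132) = 66)
P*8 = 66*8 = 528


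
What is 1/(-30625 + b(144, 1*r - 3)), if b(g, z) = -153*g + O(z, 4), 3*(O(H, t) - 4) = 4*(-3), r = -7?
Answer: -1/52657 ≈ -1.8991e-5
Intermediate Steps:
O(H, t) = 0 (O(H, t) = 4 + (4*(-3))/3 = 4 + (⅓)*(-12) = 4 - 4 = 0)
b(g, z) = -153*g (b(g, z) = -153*g + 0 = -153*g)
1/(-30625 + b(144, 1*r - 3)) = 1/(-30625 - 153*144) = 1/(-30625 - 22032) = 1/(-52657) = -1/52657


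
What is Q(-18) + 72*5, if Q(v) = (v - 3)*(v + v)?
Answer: 1116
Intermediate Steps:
Q(v) = 2*v*(-3 + v) (Q(v) = (-3 + v)*(2*v) = 2*v*(-3 + v))
Q(-18) + 72*5 = 2*(-18)*(-3 - 18) + 72*5 = 2*(-18)*(-21) + 360 = 756 + 360 = 1116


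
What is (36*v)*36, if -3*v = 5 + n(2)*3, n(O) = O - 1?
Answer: -3456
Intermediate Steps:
n(O) = -1 + O
v = -8/3 (v = -(5 + (-1 + 2)*3)/3 = -(5 + 1*3)/3 = -(5 + 3)/3 = -⅓*8 = -8/3 ≈ -2.6667)
(36*v)*36 = (36*(-8/3))*36 = -96*36 = -3456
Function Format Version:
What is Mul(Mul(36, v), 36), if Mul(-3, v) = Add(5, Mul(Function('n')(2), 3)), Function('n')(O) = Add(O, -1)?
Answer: -3456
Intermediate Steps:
Function('n')(O) = Add(-1, O)
v = Rational(-8, 3) (v = Mul(Rational(-1, 3), Add(5, Mul(Add(-1, 2), 3))) = Mul(Rational(-1, 3), Add(5, Mul(1, 3))) = Mul(Rational(-1, 3), Add(5, 3)) = Mul(Rational(-1, 3), 8) = Rational(-8, 3) ≈ -2.6667)
Mul(Mul(36, v), 36) = Mul(Mul(36, Rational(-8, 3)), 36) = Mul(-96, 36) = -3456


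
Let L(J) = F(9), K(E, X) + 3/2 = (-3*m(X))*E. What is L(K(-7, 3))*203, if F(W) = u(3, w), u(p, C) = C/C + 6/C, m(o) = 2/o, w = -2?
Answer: -406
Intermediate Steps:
u(p, C) = 1 + 6/C
F(W) = -2 (F(W) = (6 - 2)/(-2) = -½*4 = -2)
K(E, X) = -3/2 - 6*E/X (K(E, X) = -3/2 + (-6/X)*E = -3/2 - 6*E/X)
L(J) = -2
L(K(-7, 3))*203 = -2*203 = -406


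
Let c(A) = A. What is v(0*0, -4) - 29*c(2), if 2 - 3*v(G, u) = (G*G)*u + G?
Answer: -172/3 ≈ -57.333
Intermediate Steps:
v(G, u) = 2/3 - G/3 - u*G**2/3 (v(G, u) = 2/3 - ((G*G)*u + G)/3 = 2/3 - (G**2*u + G)/3 = 2/3 - (u*G**2 + G)/3 = 2/3 - (G + u*G**2)/3 = 2/3 + (-G/3 - u*G**2/3) = 2/3 - G/3 - u*G**2/3)
v(0*0, -4) - 29*c(2) = (2/3 - 0*0 - 1/3*(-4)*(0*0)**2) - 29*2 = (2/3 - 1/3*0 - 1/3*(-4)*0**2) - 58 = (2/3 + 0 - 1/3*(-4)*0) - 58 = (2/3 + 0 + 0) - 58 = 2/3 - 58 = -172/3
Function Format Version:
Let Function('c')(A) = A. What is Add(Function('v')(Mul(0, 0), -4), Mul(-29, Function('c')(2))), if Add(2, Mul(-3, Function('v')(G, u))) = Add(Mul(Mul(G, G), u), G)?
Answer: Rational(-172, 3) ≈ -57.333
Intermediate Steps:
Function('v')(G, u) = Add(Rational(2, 3), Mul(Rational(-1, 3), G), Mul(Rational(-1, 3), u, Pow(G, 2))) (Function('v')(G, u) = Add(Rational(2, 3), Mul(Rational(-1, 3), Add(Mul(Mul(G, G), u), G))) = Add(Rational(2, 3), Mul(Rational(-1, 3), Add(Mul(Pow(G, 2), u), G))) = Add(Rational(2, 3), Mul(Rational(-1, 3), Add(Mul(u, Pow(G, 2)), G))) = Add(Rational(2, 3), Mul(Rational(-1, 3), Add(G, Mul(u, Pow(G, 2))))) = Add(Rational(2, 3), Add(Mul(Rational(-1, 3), G), Mul(Rational(-1, 3), u, Pow(G, 2)))) = Add(Rational(2, 3), Mul(Rational(-1, 3), G), Mul(Rational(-1, 3), u, Pow(G, 2))))
Add(Function('v')(Mul(0, 0), -4), Mul(-29, Function('c')(2))) = Add(Add(Rational(2, 3), Mul(Rational(-1, 3), Mul(0, 0)), Mul(Rational(-1, 3), -4, Pow(Mul(0, 0), 2))), Mul(-29, 2)) = Add(Add(Rational(2, 3), Mul(Rational(-1, 3), 0), Mul(Rational(-1, 3), -4, Pow(0, 2))), -58) = Add(Add(Rational(2, 3), 0, Mul(Rational(-1, 3), -4, 0)), -58) = Add(Add(Rational(2, 3), 0, 0), -58) = Add(Rational(2, 3), -58) = Rational(-172, 3)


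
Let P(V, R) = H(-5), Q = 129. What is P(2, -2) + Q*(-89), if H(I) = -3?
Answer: -11484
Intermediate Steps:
P(V, R) = -3
P(2, -2) + Q*(-89) = -3 + 129*(-89) = -3 - 11481 = -11484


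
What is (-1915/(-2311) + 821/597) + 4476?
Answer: 6178430078/1379667 ≈ 4478.2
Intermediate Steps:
(-1915/(-2311) + 821/597) + 4476 = (-1915*(-1/2311) + 821*(1/597)) + 4476 = (1915/2311 + 821/597) + 4476 = 3040586/1379667 + 4476 = 6178430078/1379667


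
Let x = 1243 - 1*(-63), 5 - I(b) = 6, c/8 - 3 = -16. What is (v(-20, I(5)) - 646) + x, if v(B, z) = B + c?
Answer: 536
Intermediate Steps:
c = -104 (c = 24 + 8*(-16) = 24 - 128 = -104)
I(b) = -1 (I(b) = 5 - 1*6 = 5 - 6 = -1)
v(B, z) = -104 + B (v(B, z) = B - 104 = -104 + B)
x = 1306 (x = 1243 + 63 = 1306)
(v(-20, I(5)) - 646) + x = ((-104 - 20) - 646) + 1306 = (-124 - 646) + 1306 = -770 + 1306 = 536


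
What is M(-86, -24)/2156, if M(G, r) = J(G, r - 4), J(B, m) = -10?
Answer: -5/1078 ≈ -0.0046382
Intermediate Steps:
M(G, r) = -10
M(-86, -24)/2156 = -10/2156 = -10*1/2156 = -5/1078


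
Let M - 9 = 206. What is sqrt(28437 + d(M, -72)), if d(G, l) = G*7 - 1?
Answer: sqrt(29941) ≈ 173.03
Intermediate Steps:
M = 215 (M = 9 + 206 = 215)
d(G, l) = -1 + 7*G (d(G, l) = 7*G - 1 = -1 + 7*G)
sqrt(28437 + d(M, -72)) = sqrt(28437 + (-1 + 7*215)) = sqrt(28437 + (-1 + 1505)) = sqrt(28437 + 1504) = sqrt(29941)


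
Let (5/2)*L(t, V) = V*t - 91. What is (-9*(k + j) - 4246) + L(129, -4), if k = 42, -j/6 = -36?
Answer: -34054/5 ≈ -6810.8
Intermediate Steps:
L(t, V) = -182/5 + 2*V*t/5 (L(t, V) = 2*(V*t - 91)/5 = 2*(-91 + V*t)/5 = -182/5 + 2*V*t/5)
j = 216 (j = -6*(-36) = 216)
(-9*(k + j) - 4246) + L(129, -4) = (-9*(42 + 216) - 4246) + (-182/5 + (2/5)*(-4)*129) = (-9*258 - 4246) + (-182/5 - 1032/5) = (-2322 - 4246) - 1214/5 = -6568 - 1214/5 = -34054/5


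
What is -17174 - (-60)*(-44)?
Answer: -19814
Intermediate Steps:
-17174 - (-60)*(-44) = -17174 - 60*44 = -17174 - 2640 = -19814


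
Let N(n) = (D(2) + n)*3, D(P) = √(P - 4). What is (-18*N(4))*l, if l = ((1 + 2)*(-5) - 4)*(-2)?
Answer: -8208 - 2052*I*√2 ≈ -8208.0 - 2902.0*I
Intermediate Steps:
D(P) = √(-4 + P)
N(n) = 3*n + 3*I*√2 (N(n) = (√(-4 + 2) + n)*3 = (√(-2) + n)*3 = (I*√2 + n)*3 = (n + I*√2)*3 = 3*n + 3*I*√2)
l = 38 (l = (3*(-5) - 4)*(-2) = (-15 - 4)*(-2) = -19*(-2) = 38)
(-18*N(4))*l = -18*(3*4 + 3*I*√2)*38 = -18*(12 + 3*I*√2)*38 = (-216 - 54*I*√2)*38 = -8208 - 2052*I*√2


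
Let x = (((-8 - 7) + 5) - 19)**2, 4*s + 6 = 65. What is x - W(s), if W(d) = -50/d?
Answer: 49819/59 ≈ 844.39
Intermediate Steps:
s = 59/4 (s = -3/2 + (1/4)*65 = -3/2 + 65/4 = 59/4 ≈ 14.750)
x = 841 (x = ((-15 + 5) - 19)**2 = (-10 - 19)**2 = (-29)**2 = 841)
x - W(s) = 841 - (-50)/59/4 = 841 - (-50)*4/59 = 841 - 1*(-200/59) = 841 + 200/59 = 49819/59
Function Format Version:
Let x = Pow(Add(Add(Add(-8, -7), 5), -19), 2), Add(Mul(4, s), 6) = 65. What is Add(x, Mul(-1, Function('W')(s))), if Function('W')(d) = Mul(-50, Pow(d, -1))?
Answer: Rational(49819, 59) ≈ 844.39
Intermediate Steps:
s = Rational(59, 4) (s = Add(Rational(-3, 2), Mul(Rational(1, 4), 65)) = Add(Rational(-3, 2), Rational(65, 4)) = Rational(59, 4) ≈ 14.750)
x = 841 (x = Pow(Add(Add(-15, 5), -19), 2) = Pow(Add(-10, -19), 2) = Pow(-29, 2) = 841)
Add(x, Mul(-1, Function('W')(s))) = Add(841, Mul(-1, Mul(-50, Pow(Rational(59, 4), -1)))) = Add(841, Mul(-1, Mul(-50, Rational(4, 59)))) = Add(841, Mul(-1, Rational(-200, 59))) = Add(841, Rational(200, 59)) = Rational(49819, 59)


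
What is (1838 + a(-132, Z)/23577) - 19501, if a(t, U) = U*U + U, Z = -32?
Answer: -416439559/23577 ≈ -17663.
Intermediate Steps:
a(t, U) = U + U² (a(t, U) = U² + U = U + U²)
(1838 + a(-132, Z)/23577) - 19501 = (1838 - 32*(1 - 32)/23577) - 19501 = (1838 - 32*(-31)*(1/23577)) - 19501 = (1838 + 992*(1/23577)) - 19501 = (1838 + 992/23577) - 19501 = 43335518/23577 - 19501 = -416439559/23577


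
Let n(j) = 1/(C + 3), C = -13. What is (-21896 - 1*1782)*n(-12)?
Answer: 11839/5 ≈ 2367.8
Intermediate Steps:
n(j) = -1/10 (n(j) = 1/(-13 + 3) = 1/(-10) = -1/10)
(-21896 - 1*1782)*n(-12) = (-21896 - 1*1782)*(-1/10) = (-21896 - 1782)*(-1/10) = -23678*(-1/10) = 11839/5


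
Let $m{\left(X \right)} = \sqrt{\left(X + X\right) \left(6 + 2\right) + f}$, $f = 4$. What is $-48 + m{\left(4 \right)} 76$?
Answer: $-48 + 152 \sqrt{17} \approx 578.71$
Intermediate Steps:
$m{\left(X \right)} = \sqrt{4 + 16 X}$ ($m{\left(X \right)} = \sqrt{\left(X + X\right) \left(6 + 2\right) + 4} = \sqrt{2 X 8 + 4} = \sqrt{16 X + 4} = \sqrt{4 + 16 X}$)
$-48 + m{\left(4 \right)} 76 = -48 + 2 \sqrt{1 + 4 \cdot 4} \cdot 76 = -48 + 2 \sqrt{1 + 16} \cdot 76 = -48 + 2 \sqrt{17} \cdot 76 = -48 + 152 \sqrt{17}$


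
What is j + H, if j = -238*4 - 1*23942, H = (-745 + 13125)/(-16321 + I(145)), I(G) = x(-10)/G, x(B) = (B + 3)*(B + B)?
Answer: -11782216234/473281 ≈ -24895.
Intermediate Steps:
x(B) = 2*B*(3 + B) (x(B) = (3 + B)*(2*B) = 2*B*(3 + B))
I(G) = 140/G (I(G) = (2*(-10)*(3 - 10))/G = (2*(-10)*(-7))/G = 140/G)
H = -359020/473281 (H = (-745 + 13125)/(-16321 + 140/145) = 12380/(-16321 + 140*(1/145)) = 12380/(-16321 + 28/29) = 12380/(-473281/29) = 12380*(-29/473281) = -359020/473281 ≈ -0.75858)
j = -24894 (j = -952 - 23942 = -24894)
j + H = -24894 - 359020/473281 = -11782216234/473281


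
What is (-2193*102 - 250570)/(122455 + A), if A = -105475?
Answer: -118564/4245 ≈ -27.930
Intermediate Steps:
(-2193*102 - 250570)/(122455 + A) = (-2193*102 - 250570)/(122455 - 105475) = (-223686 - 250570)/16980 = -474256*1/16980 = -118564/4245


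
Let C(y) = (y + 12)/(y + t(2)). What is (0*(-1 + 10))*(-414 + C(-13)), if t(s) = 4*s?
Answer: 0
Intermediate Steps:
C(y) = (12 + y)/(8 + y) (C(y) = (y + 12)/(y + 4*2) = (12 + y)/(y + 8) = (12 + y)/(8 + y))
(0*(-1 + 10))*(-414 + C(-13)) = (0*(-1 + 10))*(-414 + (12 - 13)/(8 - 13)) = (0*9)*(-414 - 1/(-5)) = 0*(-414 - 1/5*(-1)) = 0*(-414 + 1/5) = 0*(-2069/5) = 0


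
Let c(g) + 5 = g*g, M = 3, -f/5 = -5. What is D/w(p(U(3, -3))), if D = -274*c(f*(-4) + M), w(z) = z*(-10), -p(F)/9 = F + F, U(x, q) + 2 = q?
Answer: 644174/225 ≈ 2863.0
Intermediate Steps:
f = 25 (f = -5*(-5) = 25)
U(x, q) = -2 + q
p(F) = -18*F (p(F) = -9*(F + F) = -18*F)
c(g) = -5 + g² (c(g) = -5 + g*g = -5 + g²)
w(z) = -10*z
D = -2576696 (D = -274*(-5 + (25*(-4) + 3)²) = -274*(-5 + (-100 + 3)²) = -274*(-5 + (-97)²) = -274*(-5 + 9409) = -274*9404 = -2576696)
D/w(p(U(3, -3))) = -2576696*1/(180*(-2 - 3)) = -2576696/((-(-180)*(-5))) = -2576696/((-10*90)) = -2576696/(-900) = -2576696*(-1/900) = 644174/225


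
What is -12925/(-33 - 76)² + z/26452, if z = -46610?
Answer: -447832755/157138106 ≈ -2.8499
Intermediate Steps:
-12925/(-33 - 76)² + z/26452 = -12925/(-33 - 76)² - 46610/26452 = -12925/((-109)²) - 46610*1/26452 = -12925/11881 - 23305/13226 = -447832755/157138106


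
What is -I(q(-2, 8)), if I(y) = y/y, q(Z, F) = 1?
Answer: -1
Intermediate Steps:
I(y) = 1
-I(q(-2, 8)) = -1*1 = -1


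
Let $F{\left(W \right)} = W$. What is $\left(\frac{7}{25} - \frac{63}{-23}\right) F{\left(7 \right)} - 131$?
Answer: $- \frac{63173}{575} \approx -109.87$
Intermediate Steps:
$\left(\frac{7}{25} - \frac{63}{-23}\right) F{\left(7 \right)} - 131 = \left(\frac{7}{25} - \frac{63}{-23}\right) 7 - 131 = \left(7 \cdot \frac{1}{25} - - \frac{63}{23}\right) 7 - 131 = \left(\frac{7}{25} + \frac{63}{23}\right) 7 - 131 = \frac{1736}{575} \cdot 7 - 131 = \frac{12152}{575} - 131 = - \frac{63173}{575}$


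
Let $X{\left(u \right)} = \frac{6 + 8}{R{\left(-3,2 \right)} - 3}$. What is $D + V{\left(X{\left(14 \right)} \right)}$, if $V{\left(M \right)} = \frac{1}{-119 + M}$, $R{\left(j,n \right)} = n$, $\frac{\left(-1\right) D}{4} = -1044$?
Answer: $\frac{555407}{133} \approx 4176.0$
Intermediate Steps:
$D = 4176$ ($D = \left(-4\right) \left(-1044\right) = 4176$)
$X{\left(u \right)} = -14$ ($X{\left(u \right)} = \frac{6 + 8}{2 - 3} = \frac{14}{-1} = 14 \left(-1\right) = -14$)
$D + V{\left(X{\left(14 \right)} \right)} = 4176 + \frac{1}{-119 - 14} = 4176 + \frac{1}{-133} = 4176 - \frac{1}{133} = \frac{555407}{133}$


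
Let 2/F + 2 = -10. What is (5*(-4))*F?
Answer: 10/3 ≈ 3.3333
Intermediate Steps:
F = -⅙ (F = 2/(-2 - 10) = 2/(-12) = 2*(-1/12) = -⅙ ≈ -0.16667)
(5*(-4))*F = (5*(-4))*(-⅙) = -20*(-⅙) = 10/3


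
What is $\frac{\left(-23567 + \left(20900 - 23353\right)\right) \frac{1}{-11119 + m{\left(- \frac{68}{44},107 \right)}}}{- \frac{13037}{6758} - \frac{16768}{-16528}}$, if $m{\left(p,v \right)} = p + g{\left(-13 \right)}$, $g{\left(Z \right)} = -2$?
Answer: $- \frac{499526456770}{195293009319} \approx -2.5578$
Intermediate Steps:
$m{\left(p,v \right)} = -2 + p$ ($m{\left(p,v \right)} = p - 2 = -2 + p$)
$\frac{\left(-23567 + \left(20900 - 23353\right)\right) \frac{1}{-11119 + m{\left(- \frac{68}{44},107 \right)}}}{- \frac{13037}{6758} - \frac{16768}{-16528}} = \frac{\left(-23567 + \left(20900 - 23353\right)\right) \frac{1}{-11119 - \left(2 + \frac{68}{44}\right)}}{- \frac{13037}{6758} - \frac{16768}{-16528}} = \frac{\left(-23567 - 2453\right) \frac{1}{-11119 - \frac{39}{11}}}{\left(-13037\right) \frac{1}{6758} - - \frac{1048}{1033}} = \frac{\left(-26020\right) \frac{1}{-11119 - \frac{39}{11}}}{- \frac{13037}{6758} + \frac{1048}{1033}} = \frac{\left(-26020\right) \frac{1}{-11119 - \frac{39}{11}}}{- \frac{6384837}{6981014}} = - \frac{26020}{- \frac{122348}{11}} \left(- \frac{6981014}{6384837}\right) = \left(-26020\right) \left(- \frac{11}{122348}\right) \left(- \frac{6981014}{6384837}\right) = \frac{71555}{30587} \left(- \frac{6981014}{6384837}\right) = - \frac{499526456770}{195293009319}$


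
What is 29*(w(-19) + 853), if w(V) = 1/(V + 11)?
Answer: 197867/8 ≈ 24733.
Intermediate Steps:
w(V) = 1/(11 + V)
29*(w(-19) + 853) = 29*(1/(11 - 19) + 853) = 29*(1/(-8) + 853) = 29*(-⅛ + 853) = 29*(6823/8) = 197867/8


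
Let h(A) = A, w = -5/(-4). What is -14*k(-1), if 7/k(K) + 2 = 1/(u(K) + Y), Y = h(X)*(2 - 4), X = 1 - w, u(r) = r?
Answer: 49/2 ≈ 24.500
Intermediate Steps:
w = 5/4 (w = -5*(-¼) = 5/4 ≈ 1.2500)
X = -¼ (X = 1 - 1*5/4 = 1 - 5/4 = -¼ ≈ -0.25000)
Y = ½ (Y = -(2 - 4)/4 = -¼*(-2) = ½ ≈ 0.50000)
k(K) = 7/(-2 + 1/(½ + K)) (k(K) = 7/(-2 + 1/(K + ½)) = 7/(-2 + 1/(½ + K)))
-14*k(-1) = -49*(-1 - 2*(-1))/(2*(-1)) = -49*(-1)*(-1 + 2)/2 = -49*(-1)/2 = -14*(-7/4) = 49/2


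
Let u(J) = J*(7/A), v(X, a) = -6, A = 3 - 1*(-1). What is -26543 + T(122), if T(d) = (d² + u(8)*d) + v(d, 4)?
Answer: -9957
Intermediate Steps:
A = 4 (A = 3 + 1 = 4)
u(J) = 7*J/4 (u(J) = J*(7/4) = 7*J/4)
T(d) = -6 + d² + 14*d (T(d) = (d² + ((7/4)*8)*d) - 6 = (d² + 14*d) - 6 = -6 + d² + 14*d)
-26543 + T(122) = -26543 + (-6 + 122² + 14*122) = -26543 + (-6 + 14884 + 1708) = -26543 + 16586 = -9957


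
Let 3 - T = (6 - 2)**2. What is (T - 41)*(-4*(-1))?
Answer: -216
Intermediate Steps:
T = -13 (T = 3 - (6 - 2)**2 = 3 - 1*4**2 = 3 - 1*16 = 3 - 16 = -13)
(T - 41)*(-4*(-1)) = (-13 - 41)*(-4*(-1)) = -54*4 = -216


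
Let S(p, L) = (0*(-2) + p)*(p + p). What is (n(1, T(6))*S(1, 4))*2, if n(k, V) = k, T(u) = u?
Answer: 4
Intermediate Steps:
S(p, L) = 2*p² (S(p, L) = (0 + p)*(2*p) = p*(2*p) = 2*p²)
(n(1, T(6))*S(1, 4))*2 = (1*(2*1²))*2 = (1*(2*1))*2 = (1*2)*2 = 2*2 = 4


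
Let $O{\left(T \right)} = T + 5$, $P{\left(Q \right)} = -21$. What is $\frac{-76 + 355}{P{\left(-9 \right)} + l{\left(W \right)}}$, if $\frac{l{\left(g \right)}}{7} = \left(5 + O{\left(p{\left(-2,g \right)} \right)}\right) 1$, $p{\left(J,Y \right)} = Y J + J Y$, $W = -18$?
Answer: $\frac{279}{553} \approx 0.50452$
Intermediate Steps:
$p{\left(J,Y \right)} = 2 J Y$ ($p{\left(J,Y \right)} = J Y + J Y = 2 J Y$)
$O{\left(T \right)} = 5 + T$
$l{\left(g \right)} = 70 - 28 g$ ($l{\left(g \right)} = 7 \left(5 + \left(5 + 2 \left(-2\right) g\right)\right) 1 = 7 \left(5 - \left(-5 + 4 g\right)\right) 1 = 7 \left(10 - 4 g\right) 1 = 7 \left(10 - 4 g\right) = 70 - 28 g$)
$\frac{-76 + 355}{P{\left(-9 \right)} + l{\left(W \right)}} = \frac{-76 + 355}{-21 + \left(70 - -504\right)} = \frac{279}{-21 + \left(70 + 504\right)} = \frac{279}{-21 + 574} = \frac{279}{553}$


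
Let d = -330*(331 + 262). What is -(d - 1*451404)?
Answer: 647094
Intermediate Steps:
d = -195690 (d = -330*593 = -195690)
-(d - 1*451404) = -(-195690 - 1*451404) = -(-195690 - 451404) = -1*(-647094) = 647094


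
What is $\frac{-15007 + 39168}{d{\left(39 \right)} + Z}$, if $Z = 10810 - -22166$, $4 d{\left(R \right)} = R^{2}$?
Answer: $\frac{96644}{133425} \approx 0.72433$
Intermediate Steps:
$d{\left(R \right)} = \frac{R^{2}}{4}$
$Z = 32976$ ($Z = 10810 + 22166 = 32976$)
$\frac{-15007 + 39168}{d{\left(39 \right)} + Z} = \frac{-15007 + 39168}{\frac{39^{2}}{4} + 32976} = \frac{24161}{\frac{1}{4} \cdot 1521 + 32976} = \frac{24161}{\frac{1521}{4} + 32976} = \frac{24161}{\frac{133425}{4}} = 24161 \cdot \frac{4}{133425} = \frac{96644}{133425}$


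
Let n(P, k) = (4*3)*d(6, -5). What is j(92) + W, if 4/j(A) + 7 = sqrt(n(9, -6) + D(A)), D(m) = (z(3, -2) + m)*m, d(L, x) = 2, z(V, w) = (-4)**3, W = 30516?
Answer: 77846344/2551 + 40*sqrt(26)/2551 ≈ 30516.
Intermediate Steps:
z(V, w) = -64
D(m) = m*(-64 + m) (D(m) = (-64 + m)*m = m*(-64 + m))
n(P, k) = 24 (n(P, k) = (4*3)*2 = 12*2 = 24)
j(A) = 4/(-7 + sqrt(24 + A*(-64 + A)))
j(92) + W = 4/(-7 + sqrt(24 + 92*(-64 + 92))) + 30516 = 4/(-7 + sqrt(24 + 92*28)) + 30516 = 4/(-7 + sqrt(24 + 2576)) + 30516 = 4/(-7 + sqrt(2600)) + 30516 = 4/(-7 + 10*sqrt(26)) + 30516 = 30516 + 4/(-7 + 10*sqrt(26))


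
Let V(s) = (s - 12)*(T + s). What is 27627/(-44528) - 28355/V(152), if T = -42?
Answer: -3836471/1558480 ≈ -2.4617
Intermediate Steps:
V(s) = (-42 + s)*(-12 + s) (V(s) = (s - 12)*(-42 + s) = (-12 + s)*(-42 + s) = (-42 + s)*(-12 + s))
27627/(-44528) - 28355/V(152) = 27627/(-44528) - 28355/(504 + 152² - 54*152) = 27627*(-1/44528) - 28355/(504 + 23104 - 8208) = -27627/44528 - 28355/15400 = -27627/44528 - 28355*1/15400 = -27627/44528 - 5671/3080 = -3836471/1558480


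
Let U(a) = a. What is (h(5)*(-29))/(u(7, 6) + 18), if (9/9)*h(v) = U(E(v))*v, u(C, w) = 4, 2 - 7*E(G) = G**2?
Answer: 3335/154 ≈ 21.656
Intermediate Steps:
E(G) = 2/7 - G**2/7
h(v) = v*(2/7 - v**2/7) (h(v) = (2/7 - v**2/7)*v = v*(2/7 - v**2/7))
(h(5)*(-29))/(u(7, 6) + 18) = (((1/7)*5*(2 - 1*5**2))*(-29))/(4 + 18) = (((1/7)*5*(2 - 1*25))*(-29))/22 = (((1/7)*5*(2 - 25))*(-29))*(1/22) = (((1/7)*5*(-23))*(-29))*(1/22) = -115/7*(-29)*(1/22) = (3335/7)*(1/22) = 3335/154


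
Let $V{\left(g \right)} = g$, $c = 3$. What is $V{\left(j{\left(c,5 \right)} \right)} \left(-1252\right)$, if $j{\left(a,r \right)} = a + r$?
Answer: $-10016$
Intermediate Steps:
$V{\left(j{\left(c,5 \right)} \right)} \left(-1252\right) = \left(3 + 5\right) \left(-1252\right) = 8 \left(-1252\right) = -10016$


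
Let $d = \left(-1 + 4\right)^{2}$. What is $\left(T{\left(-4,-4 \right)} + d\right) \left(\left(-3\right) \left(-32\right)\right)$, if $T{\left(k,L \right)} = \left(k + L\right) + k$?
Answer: $-288$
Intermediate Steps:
$d = 9$ ($d = 3^{2} = 9$)
$T{\left(k,L \right)} = L + 2 k$ ($T{\left(k,L \right)} = \left(L + k\right) + k = L + 2 k$)
$\left(T{\left(-4,-4 \right)} + d\right) \left(\left(-3\right) \left(-32\right)\right) = \left(\left(-4 + 2 \left(-4\right)\right) + 9\right) \left(\left(-3\right) \left(-32\right)\right) = \left(\left(-4 - 8\right) + 9\right) 96 = \left(-12 + 9\right) 96 = \left(-3\right) 96 = -288$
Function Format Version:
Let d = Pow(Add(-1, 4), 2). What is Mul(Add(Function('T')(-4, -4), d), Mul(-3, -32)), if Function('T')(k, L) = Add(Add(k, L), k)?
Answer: -288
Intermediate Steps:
d = 9 (d = Pow(3, 2) = 9)
Function('T')(k, L) = Add(L, Mul(2, k)) (Function('T')(k, L) = Add(Add(L, k), k) = Add(L, Mul(2, k)))
Mul(Add(Function('T')(-4, -4), d), Mul(-3, -32)) = Mul(Add(Add(-4, Mul(2, -4)), 9), Mul(-3, -32)) = Mul(Add(Add(-4, -8), 9), 96) = Mul(Add(-12, 9), 96) = Mul(-3, 96) = -288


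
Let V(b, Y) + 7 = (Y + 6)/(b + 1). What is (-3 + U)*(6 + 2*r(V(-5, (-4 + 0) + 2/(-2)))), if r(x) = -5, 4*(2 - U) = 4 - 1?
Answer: 7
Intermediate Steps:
V(b, Y) = -7 + (6 + Y)/(1 + b) (V(b, Y) = -7 + (Y + 6)/(b + 1) = -7 + (6 + Y)/(1 + b))
U = 5/4 (U = 2 - (4 - 1)/4 = 2 - ¼*3 = 2 - ¾ = 5/4 ≈ 1.2500)
(-3 + U)*(6 + 2*r(V(-5, (-4 + 0) + 2/(-2)))) = (-3 + 5/4)*(6 + 2*(-5)) = -7*(6 - 10)/4 = -7/4*(-4) = 7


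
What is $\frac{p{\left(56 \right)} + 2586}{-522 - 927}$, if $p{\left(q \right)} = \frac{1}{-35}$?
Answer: $- \frac{90509}{50715} \approx -1.7847$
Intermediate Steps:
$p{\left(q \right)} = - \frac{1}{35}$
$\frac{p{\left(56 \right)} + 2586}{-522 - 927} = \frac{- \frac{1}{35} + 2586}{-522 - 927} = \frac{90509}{35 \left(-1449\right)} = \frac{90509}{35} \left(- \frac{1}{1449}\right) = - \frac{90509}{50715}$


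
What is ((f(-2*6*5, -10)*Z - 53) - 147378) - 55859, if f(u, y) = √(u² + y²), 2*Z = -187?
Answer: -203290 - 935*√37 ≈ -2.0898e+5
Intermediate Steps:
Z = -187/2 (Z = (½)*(-187) = -187/2 ≈ -93.500)
((f(-2*6*5, -10)*Z - 53) - 147378) - 55859 = ((√((-2*6*5)² + (-10)²)*(-187/2) - 53) - 147378) - 55859 = ((√((-12*5)² + 100)*(-187/2) - 53) - 147378) - 55859 = ((√((-60)² + 100)*(-187/2) - 53) - 147378) - 55859 = ((√(3600 + 100)*(-187/2) - 53) - 147378) - 55859 = ((√3700*(-187/2) - 53) - 147378) - 55859 = (((10*√37)*(-187/2) - 53) - 147378) - 55859 = ((-935*√37 - 53) - 147378) - 55859 = ((-53 - 935*√37) - 147378) - 55859 = (-147431 - 935*√37) - 55859 = -203290 - 935*√37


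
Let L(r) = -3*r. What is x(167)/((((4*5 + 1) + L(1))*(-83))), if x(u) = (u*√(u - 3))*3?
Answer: -167*√41/249 ≈ -4.2945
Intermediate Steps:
x(u) = 3*u*√(-3 + u) (x(u) = (u*√(-3 + u))*3 = 3*u*√(-3 + u))
x(167)/((((4*5 + 1) + L(1))*(-83))) = (3*167*√(-3 + 167))/((((4*5 + 1) - 3*1)*(-83))) = (3*167*√164)/((((20 + 1) - 3)*(-83))) = (3*167*(2*√41))/(((21 - 3)*(-83))) = (1002*√41)/((18*(-83))) = (1002*√41)/(-1494) = (1002*√41)*(-1/1494) = -167*√41/249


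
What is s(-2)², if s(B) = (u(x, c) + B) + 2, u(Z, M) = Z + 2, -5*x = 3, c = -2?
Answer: 49/25 ≈ 1.9600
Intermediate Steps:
x = -⅗ (x = -⅕*3 = -⅗ ≈ -0.60000)
u(Z, M) = 2 + Z
s(B) = 17/5 + B (s(B) = ((2 - ⅗) + B) + 2 = (7/5 + B) + 2 = 17/5 + B)
s(-2)² = (17/5 - 2)² = (7/5)² = 49/25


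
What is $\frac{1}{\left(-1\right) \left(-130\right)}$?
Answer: $\frac{1}{130} \approx 0.0076923$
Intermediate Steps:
$\frac{1}{\left(-1\right) \left(-130\right)} = \frac{1}{130}$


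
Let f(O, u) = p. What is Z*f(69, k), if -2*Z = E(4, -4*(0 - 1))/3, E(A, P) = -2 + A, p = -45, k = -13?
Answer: 15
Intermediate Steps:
f(O, u) = -45
Z = -⅓ (Z = -(-2 + 4)/(2*3) = -1/3 = -½*⅔ = -⅓ ≈ -0.33333)
Z*f(69, k) = -⅓*(-45) = 15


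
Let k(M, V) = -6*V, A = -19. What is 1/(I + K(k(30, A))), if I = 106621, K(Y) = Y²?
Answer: 1/119617 ≈ 8.3600e-6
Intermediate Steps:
1/(I + K(k(30, A))) = 1/(106621 + (-6*(-19))²) = 1/(106621 + 114²) = 1/(106621 + 12996) = 1/119617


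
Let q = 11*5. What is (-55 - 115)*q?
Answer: -9350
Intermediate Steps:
q = 55
(-55 - 115)*q = (-55 - 115)*55 = -170*55 = -9350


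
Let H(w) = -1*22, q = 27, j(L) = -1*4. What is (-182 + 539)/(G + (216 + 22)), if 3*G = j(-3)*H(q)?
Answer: 1071/802 ≈ 1.3354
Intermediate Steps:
j(L) = -4
H(w) = -22
G = 88/3 (G = (-4*(-22))/3 = (⅓)*88 = 88/3 ≈ 29.333)
(-182 + 539)/(G + (216 + 22)) = (-182 + 539)/(88/3 + (216 + 22)) = 357/(88/3 + 238) = 357/(802/3) = 357*(3/802) = 1071/802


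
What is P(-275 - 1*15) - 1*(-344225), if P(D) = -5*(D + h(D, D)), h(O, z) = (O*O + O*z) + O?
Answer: -493875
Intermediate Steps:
h(O, z) = O + O² + O*z (h(O, z) = (O² + O*z) + O = O + O² + O*z)
P(D) = -5*D - 5*D*(1 + 2*D) (P(D) = -5*(D + D*(1 + D + D)) = -5*(D + D*(1 + 2*D)) = -5*D - 5*D*(1 + 2*D))
P(-275 - 1*15) - 1*(-344225) = 10*(-275 - 1*15)*(-1 - (-275 - 1*15)) - 1*(-344225) = 10*(-275 - 15)*(-1 - (-275 - 15)) + 344225 = 10*(-290)*(-1 - 1*(-290)) + 344225 = 10*(-290)*(-1 + 290) + 344225 = 10*(-290)*289 + 344225 = -838100 + 344225 = -493875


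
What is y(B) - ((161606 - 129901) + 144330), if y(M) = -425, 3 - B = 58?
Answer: -176460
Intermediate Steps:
B = -55 (B = 3 - 1*58 = 3 - 58 = -55)
y(B) - ((161606 - 129901) + 144330) = -425 - ((161606 - 129901) + 144330) = -425 - (31705 + 144330) = -425 - 1*176035 = -425 - 176035 = -176460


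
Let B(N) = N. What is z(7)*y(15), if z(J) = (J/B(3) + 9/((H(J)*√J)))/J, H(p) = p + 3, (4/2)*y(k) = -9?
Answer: -3/2 - 81*√7/980 ≈ -1.7187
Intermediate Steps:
y(k) = -9/2 (y(k) = (½)*(-9) = -9/2)
H(p) = 3 + p
z(J) = (J/3 + 9/(√J*(3 + J)))/J (z(J) = (J/3 + 9/(((3 + J)*√J)))/J = (J*(⅓) + 9/((√J*(3 + J))))/J = (J/3 + 9*(1/(√J*(3 + J))))/J = (J/3 + 9/(√J*(3 + J)))/J)
z(7)*y(15) = ((27 + 7^(3/2)*(3 + 7))/(3*7^(3/2)*(3 + 7)))*(-9/2) = ((⅓)*(√7/49)*(27 + (7*√7)*10)/10)*(-9/2) = ((⅓)*(√7/49)*(⅒)*(27 + 70*√7))*(-9/2) = (√7*(27 + 70*√7)/1470)*(-9/2) = -3*√7*(27 + 70*√7)/980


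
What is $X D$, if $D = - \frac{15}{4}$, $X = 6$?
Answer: $- \frac{45}{2} \approx -22.5$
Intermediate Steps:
$D = - \frac{15}{4}$ ($D = \left(-15\right) \frac{1}{4} = - \frac{15}{4} \approx -3.75$)
$X D = 6 \left(- \frac{15}{4}\right) = - \frac{45}{2}$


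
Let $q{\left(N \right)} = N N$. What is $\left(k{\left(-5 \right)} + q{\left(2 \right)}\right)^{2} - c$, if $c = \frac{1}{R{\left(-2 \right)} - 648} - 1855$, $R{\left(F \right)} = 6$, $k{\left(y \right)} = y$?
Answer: $\frac{1191553}{642} \approx 1856.0$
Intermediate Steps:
$q{\left(N \right)} = N^{2}$
$c = - \frac{1190911}{642}$ ($c = \frac{1}{6 - 648} - 1855 = \frac{1}{-642} - 1855 = - \frac{1}{642} - 1855 = - \frac{1190911}{642} \approx -1855.0$)
$\left(k{\left(-5 \right)} + q{\left(2 \right)}\right)^{2} - c = \left(-5 + 2^{2}\right)^{2} - - \frac{1190911}{642} = \left(-5 + 4\right)^{2} + \frac{1190911}{642} = \left(-1\right)^{2} + \frac{1190911}{642} = 1 + \frac{1190911}{642} = \frac{1191553}{642}$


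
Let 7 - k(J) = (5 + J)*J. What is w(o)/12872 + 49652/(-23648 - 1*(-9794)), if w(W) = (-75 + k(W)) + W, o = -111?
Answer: -402303287/89164344 ≈ -4.5119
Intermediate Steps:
k(J) = 7 - J*(5 + J) (k(J) = 7 - (5 + J)*J = 7 - J*(5 + J))
w(W) = -68 - W**2 - 4*W (w(W) = (-75 + (7 - W**2 - 5*W)) + W = (-68 - W**2 - 5*W) + W = -68 - W**2 - 4*W)
w(o)/12872 + 49652/(-23648 - 1*(-9794)) = (-68 - 1*(-111)**2 - 4*(-111))/12872 + 49652/(-23648 - 1*(-9794)) = (-68 - 1*12321 + 444)*(1/12872) + 49652/(-23648 + 9794) = (-68 - 12321 + 444)*(1/12872) + 49652/(-13854) = -11945*1/12872 + 49652*(-1/13854) = -11945/12872 - 24826/6927 = -402303287/89164344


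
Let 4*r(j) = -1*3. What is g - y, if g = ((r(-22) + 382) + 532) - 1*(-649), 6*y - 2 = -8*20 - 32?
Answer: 19127/12 ≈ 1593.9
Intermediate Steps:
r(j) = -¾ (r(j) = (-1*3)/4 = (¼)*(-3) = -¾)
y = -95/3 (y = ⅓ + (-8*20 - 32)/6 = ⅓ + (-160 - 32)/6 = ⅓ + (⅙)*(-192) = ⅓ - 32 = -95/3 ≈ -31.667)
g = 6249/4 (g = ((-¾ + 382) + 532) - 1*(-649) = (1525/4 + 532) + 649 = 3653/4 + 649 = 6249/4 ≈ 1562.3)
g - y = 6249/4 - 1*(-95/3) = 6249/4 + 95/3 = 19127/12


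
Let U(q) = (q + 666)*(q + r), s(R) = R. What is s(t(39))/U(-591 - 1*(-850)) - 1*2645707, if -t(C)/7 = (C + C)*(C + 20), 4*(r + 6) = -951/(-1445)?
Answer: -716216296960729/270708835 ≈ -2.6457e+6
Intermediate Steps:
r = -33729/5780 (r = -6 + (-951/(-1445))/4 = -6 + (-951*(-1/1445))/4 = -6 + (1/4)*(951/1445) = -6 + 951/5780 = -33729/5780 ≈ -5.8355)
t(C) = -14*C*(20 + C) (t(C) = -7*(C + C)*(C + 20) = -7*2*C*(20 + C) = -14*C*(20 + C))
U(q) = (666 + q)*(-33729/5780 + q) (U(q) = (q + 666)*(q - 33729/5780) = (666 + q)*(-33729/5780 + q))
s(t(39))/U(-591 - 1*(-850)) - 1*2645707 = (-14*39*(20 + 39))/(-11231757/2890 + (-591 - 1*(-850))**2 + 3815751*(-591 - 1*(-850))/5780) - 1*2645707 = (-14*39*59)/(-11231757/2890 + (-591 + 850)**2 + 3815751*(-591 + 850)/5780) - 2645707 = -32214/(-11231757/2890 + 259**2 + (3815751/5780)*259) - 2645707 = -32214/(-11231757/2890 + 67081 + 988279509/5780) - 2645707 = -32214/270708835/1156 - 2645707 = -32214*1156/270708835 - 2645707 = -37239384/270708835 - 2645707 = -716216296960729/270708835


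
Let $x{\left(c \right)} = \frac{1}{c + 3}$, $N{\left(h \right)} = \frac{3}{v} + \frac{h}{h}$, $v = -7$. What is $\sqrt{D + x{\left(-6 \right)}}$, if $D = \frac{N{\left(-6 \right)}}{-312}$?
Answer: $\frac{i \sqrt{11102}}{182} \approx 0.57893 i$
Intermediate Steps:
$N{\left(h \right)} = \frac{4}{7}$ ($N{\left(h \right)} = \frac{3}{-7} + \frac{h}{h} = 3 \left(- \frac{1}{7}\right) + 1 = - \frac{3}{7} + 1 = \frac{4}{7}$)
$x{\left(c \right)} = \frac{1}{3 + c}$
$D = - \frac{1}{546}$ ($D = \frac{4}{7 \left(-312\right)} = \frac{4}{7} \left(- \frac{1}{312}\right) = - \frac{1}{546} \approx -0.0018315$)
$\sqrt{D + x{\left(-6 \right)}} = \sqrt{- \frac{1}{546} + \frac{1}{3 - 6}} = \sqrt{- \frac{1}{546} + \frac{1}{-3}} = \sqrt{- \frac{1}{546} - \frac{1}{3}} = \sqrt{- \frac{61}{182}} = \frac{i \sqrt{11102}}{182}$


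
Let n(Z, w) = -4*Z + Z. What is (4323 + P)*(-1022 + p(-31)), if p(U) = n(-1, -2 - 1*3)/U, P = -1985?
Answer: -74079530/31 ≈ -2.3897e+6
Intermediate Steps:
n(Z, w) = -3*Z
p(U) = 3/U (p(U) = (-3*(-1))/U = 3/U)
(4323 + P)*(-1022 + p(-31)) = (4323 - 1985)*(-1022 + 3/(-31)) = 2338*(-1022 + 3*(-1/31)) = 2338*(-1022 - 3/31) = 2338*(-31685/31) = -74079530/31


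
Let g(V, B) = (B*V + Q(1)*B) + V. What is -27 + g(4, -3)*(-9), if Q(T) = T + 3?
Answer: 153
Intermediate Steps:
Q(T) = 3 + T
g(V, B) = V + 4*B + B*V (g(V, B) = (B*V + (3 + 1)*B) + V = (B*V + 4*B) + V = (4*B + B*V) + V = V + 4*B + B*V)
-27 + g(4, -3)*(-9) = -27 + (4 + 4*(-3) - 3*4)*(-9) = -27 + (4 - 12 - 12)*(-9) = -27 - 20*(-9) = -27 + 180 = 153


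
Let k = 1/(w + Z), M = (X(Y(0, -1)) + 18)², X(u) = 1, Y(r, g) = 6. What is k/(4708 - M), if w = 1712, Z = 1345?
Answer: 1/13288779 ≈ 7.5251e-8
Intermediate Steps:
M = 361 (M = (1 + 18)² = 19² = 361)
k = 1/3057 (k = 1/(1712 + 1345) = 1/3057 ≈ 0.00032712)
k/(4708 - M) = 1/(3057*(4708 - 1*361)) = 1/(3057*(4708 - 361)) = (1/3057)/4347 = (1/3057)*(1/4347) = 1/13288779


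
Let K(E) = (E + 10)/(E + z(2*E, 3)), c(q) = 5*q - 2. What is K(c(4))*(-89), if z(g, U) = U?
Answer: -356/3 ≈ -118.67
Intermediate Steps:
c(q) = -2 + 5*q
K(E) = (10 + E)/(3 + E) (K(E) = (E + 10)/(E + 3) = (10 + E)/(3 + E))
K(c(4))*(-89) = ((10 + (-2 + 5*4))/(3 + (-2 + 5*4)))*(-89) = ((10 + (-2 + 20))/(3 + (-2 + 20)))*(-89) = ((10 + 18)/(3 + 18))*(-89) = (28/21)*(-89) = ((1/21)*28)*(-89) = (4/3)*(-89) = -356/3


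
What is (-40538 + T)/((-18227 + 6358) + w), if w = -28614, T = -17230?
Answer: 57768/40483 ≈ 1.4270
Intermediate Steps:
(-40538 + T)/((-18227 + 6358) + w) = (-40538 - 17230)/((-18227 + 6358) - 28614) = -57768/(-11869 - 28614) = -57768/(-40483) = -57768*(-1/40483) = 57768/40483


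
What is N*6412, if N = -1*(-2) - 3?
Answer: -6412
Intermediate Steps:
N = -1 (N = 2 - 3 = -1)
N*6412 = -1*6412 = -6412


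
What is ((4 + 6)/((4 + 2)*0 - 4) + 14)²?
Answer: 529/4 ≈ 132.25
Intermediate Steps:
((4 + 6)/((4 + 2)*0 - 4) + 14)² = (10/(6*0 - 4) + 14)² = (10/(0 - 4) + 14)² = (10/(-4) + 14)² = (10*(-¼) + 14)² = (-5/2 + 14)² = (23/2)² = 529/4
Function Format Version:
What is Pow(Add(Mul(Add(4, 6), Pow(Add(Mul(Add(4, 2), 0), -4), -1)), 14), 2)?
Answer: Rational(529, 4) ≈ 132.25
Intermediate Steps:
Pow(Add(Mul(Add(4, 6), Pow(Add(Mul(Add(4, 2), 0), -4), -1)), 14), 2) = Pow(Add(Mul(10, Pow(Add(Mul(6, 0), -4), -1)), 14), 2) = Pow(Add(Mul(10, Pow(Add(0, -4), -1)), 14), 2) = Pow(Add(Mul(10, Pow(-4, -1)), 14), 2) = Pow(Add(Mul(10, Rational(-1, 4)), 14), 2) = Pow(Add(Rational(-5, 2), 14), 2) = Pow(Rational(23, 2), 2) = Rational(529, 4)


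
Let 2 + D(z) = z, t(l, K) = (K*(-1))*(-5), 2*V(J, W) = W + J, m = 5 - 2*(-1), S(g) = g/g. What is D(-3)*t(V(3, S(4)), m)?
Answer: -175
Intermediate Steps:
S(g) = 1
m = 7 (m = 5 + 2 = 7)
V(J, W) = J/2 + W/2 (V(J, W) = (W + J)/2 = (J + W)/2 = J/2 + W/2)
t(l, K) = 5*K (t(l, K) = -K*(-5) = 5*K)
D(z) = -2 + z
D(-3)*t(V(3, S(4)), m) = (-2 - 3)*(5*7) = -5*35 = -175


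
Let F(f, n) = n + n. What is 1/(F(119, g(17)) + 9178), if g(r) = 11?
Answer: 1/9200 ≈ 0.00010870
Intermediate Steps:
F(f, n) = 2*n
1/(F(119, g(17)) + 9178) = 1/(2*11 + 9178) = 1/(22 + 9178) = 1/9200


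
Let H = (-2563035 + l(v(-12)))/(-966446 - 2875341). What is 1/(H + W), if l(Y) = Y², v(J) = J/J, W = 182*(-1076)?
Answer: -3841787/752342268750 ≈ -5.1064e-6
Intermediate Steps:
W = -195832
v(J) = 1
H = 2563034/3841787 (H = (-2563035 + 1²)/(-966446 - 2875341) = (-2563035 + 1)/(-3841787) = -2563034*(-1/3841787) = 2563034/3841787 ≈ 0.66715)
1/(H + W) = 1/(2563034/3841787 - 195832) = 1/(-752342268750/3841787) = -3841787/752342268750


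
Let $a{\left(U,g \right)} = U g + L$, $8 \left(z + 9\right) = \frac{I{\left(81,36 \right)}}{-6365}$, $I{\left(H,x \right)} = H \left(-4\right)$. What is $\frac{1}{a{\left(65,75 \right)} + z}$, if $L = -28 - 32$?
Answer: $\frac{12730}{61180461} \approx 0.00020807$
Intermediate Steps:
$I{\left(H,x \right)} = - 4 H$
$L = -60$
$z = - \frac{114489}{12730}$ ($z = -9 + \frac{\left(-4\right) 81 \frac{1}{-6365}}{8} = -9 + \frac{\left(-324\right) \left(- \frac{1}{6365}\right)}{8} = -9 + \frac{1}{8} \cdot \frac{324}{6365} = -9 + \frac{81}{12730} = - \frac{114489}{12730} \approx -8.9936$)
$a{\left(U,g \right)} = -60 + U g$ ($a{\left(U,g \right)} = U g - 60 = -60 + U g$)
$\frac{1}{a{\left(65,75 \right)} + z} = \frac{1}{\left(-60 + 65 \cdot 75\right) - \frac{114489}{12730}} = \frac{1}{\left(-60 + 4875\right) - \frac{114489}{12730}} = \frac{1}{4815 - \frac{114489}{12730}} = \frac{1}{\frac{61180461}{12730}} = \frac{12730}{61180461}$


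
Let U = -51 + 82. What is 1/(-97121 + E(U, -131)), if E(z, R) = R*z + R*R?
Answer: -1/84021 ≈ -1.1902e-5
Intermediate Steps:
U = 31
E(z, R) = R**2 + R*z (E(z, R) = R*z + R**2 = R**2 + R*z)
1/(-97121 + E(U, -131)) = 1/(-97121 - 131*(-131 + 31)) = 1/(-97121 - 131*(-100)) = 1/(-97121 + 13100) = 1/(-84021) = -1/84021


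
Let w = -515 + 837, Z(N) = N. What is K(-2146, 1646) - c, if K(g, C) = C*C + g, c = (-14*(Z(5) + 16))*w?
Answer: 2801838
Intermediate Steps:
w = 322
c = -94668 (c = -14*(5 + 16)*322 = -14*21*322 = -294*322 = -94668)
K(g, C) = g + C² (K(g, C) = C² + g = g + C²)
K(-2146, 1646) - c = (-2146 + 1646²) - 1*(-94668) = (-2146 + 2709316) + 94668 = 2707170 + 94668 = 2801838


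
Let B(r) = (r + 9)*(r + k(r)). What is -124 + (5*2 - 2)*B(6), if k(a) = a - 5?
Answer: 716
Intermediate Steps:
k(a) = -5 + a
B(r) = (-5 + 2*r)*(9 + r) (B(r) = (r + 9)*(r + (-5 + r)) = (9 + r)*(-5 + 2*r) = (-5 + 2*r)*(9 + r))
-124 + (5*2 - 2)*B(6) = -124 + (5*2 - 2)*(-45 + 2*6**2 + 13*6) = -124 + (10 - 2)*(-45 + 2*36 + 78) = -124 + 8*(-45 + 72 + 78) = -124 + 8*105 = -124 + 840 = 716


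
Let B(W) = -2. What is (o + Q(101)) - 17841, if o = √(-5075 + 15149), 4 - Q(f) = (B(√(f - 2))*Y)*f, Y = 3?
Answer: -17231 + √10074 ≈ -17131.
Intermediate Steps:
Q(f) = 4 + 6*f (Q(f) = 4 - (-2*3)*f = 4 - (-6)*f = 4 + 6*f)
o = √10074 ≈ 100.37
(o + Q(101)) - 17841 = (√10074 + (4 + 6*101)) - 17841 = (√10074 + (4 + 606)) - 17841 = (√10074 + 610) - 17841 = (610 + √10074) - 17841 = -17231 + √10074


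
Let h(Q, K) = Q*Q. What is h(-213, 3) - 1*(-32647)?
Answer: 78016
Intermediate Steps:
h(Q, K) = Q²
h(-213, 3) - 1*(-32647) = (-213)² - 1*(-32647) = 45369 + 32647 = 78016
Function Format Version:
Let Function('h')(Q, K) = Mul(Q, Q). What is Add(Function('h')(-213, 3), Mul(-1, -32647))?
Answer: 78016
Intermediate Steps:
Function('h')(Q, K) = Pow(Q, 2)
Add(Function('h')(-213, 3), Mul(-1, -32647)) = Add(Pow(-213, 2), Mul(-1, -32647)) = Add(45369, 32647) = 78016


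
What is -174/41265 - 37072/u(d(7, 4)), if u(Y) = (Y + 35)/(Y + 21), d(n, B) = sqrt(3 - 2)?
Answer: -934863334/41265 ≈ -22655.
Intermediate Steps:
d(n, B) = 1 (d(n, B) = sqrt(1) = 1)
u(Y) = (35 + Y)/(21 + Y)
-174/41265 - 37072/u(d(7, 4)) = -174/41265 - 37072*(21 + 1)/(35 + 1) = -174*1/41265 - 37072/(36/22) = -58/13755 - 37072/((1/22)*36) = -58/13755 - 37072/18/11 = -58/13755 - 37072*11/18 = -58/13755 - 203896/9 = -934863334/41265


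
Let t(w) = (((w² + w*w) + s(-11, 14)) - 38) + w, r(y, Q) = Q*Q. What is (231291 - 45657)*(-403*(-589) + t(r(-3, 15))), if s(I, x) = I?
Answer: 62891499762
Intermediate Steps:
r(y, Q) = Q²
t(w) = -49 + w + 2*w² (t(w) = (((w² + w*w) - 11) - 38) + w = (((w² + w²) - 11) - 38) + w = ((2*w² - 11) - 38) + w = ((-11 + 2*w²) - 38) + w = (-49 + 2*w²) + w = -49 + w + 2*w²)
(231291 - 45657)*(-403*(-589) + t(r(-3, 15))) = (231291 - 45657)*(-403*(-589) + (-49 + 15² + 2*(15²)²)) = 185634*(237367 + (-49 + 225 + 2*225²)) = 185634*(237367 + (-49 + 225 + 2*50625)) = 185634*(237367 + (-49 + 225 + 101250)) = 185634*(237367 + 101426) = 185634*338793 = 62891499762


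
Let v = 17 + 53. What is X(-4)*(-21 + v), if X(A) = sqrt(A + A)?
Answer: 98*I*sqrt(2) ≈ 138.59*I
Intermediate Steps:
v = 70
X(A) = sqrt(2)*sqrt(A) (X(A) = sqrt(2*A) = sqrt(2)*sqrt(A))
X(-4)*(-21 + v) = (sqrt(2)*sqrt(-4))*(-21 + 70) = (sqrt(2)*(2*I))*49 = (2*I*sqrt(2))*49 = 98*I*sqrt(2)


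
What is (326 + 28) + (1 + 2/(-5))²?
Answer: 8859/25 ≈ 354.36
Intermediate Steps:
(326 + 28) + (1 + 2/(-5))² = 354 + (1 + 2*(-⅕))² = 354 + (1 - ⅖)² = 354 + (⅗)² = 354 + 9/25 = 8859/25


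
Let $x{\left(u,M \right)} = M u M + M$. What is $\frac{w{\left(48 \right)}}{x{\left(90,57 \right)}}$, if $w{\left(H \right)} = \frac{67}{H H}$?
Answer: $\frac{67}{673843968} \approx 9.943 \cdot 10^{-8}$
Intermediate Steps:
$x{\left(u,M \right)} = M + u M^{2}$ ($x{\left(u,M \right)} = u M^{2} + M = M + u M^{2}$)
$w{\left(H \right)} = \frac{67}{H^{2}}$
$\frac{w{\left(48 \right)}}{x{\left(90,57 \right)}} = \frac{67 \cdot \frac{1}{2304}}{57 \left(1 + 57 \cdot 90\right)} = \frac{67 \cdot \frac{1}{2304}}{57 \left(1 + 5130\right)} = \frac{67}{2304 \cdot 57 \cdot 5131} = \frac{67}{2304 \cdot 292467} = \frac{67}{2304} \cdot \frac{1}{292467} = \frac{67}{673843968}$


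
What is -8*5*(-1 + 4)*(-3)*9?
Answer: 3240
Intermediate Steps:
-8*5*(-1 + 4)*(-3)*9 = -8*5*3*(-3)*9 = -120*(-3)*9 = -8*(-45)*9 = 360*9 = 3240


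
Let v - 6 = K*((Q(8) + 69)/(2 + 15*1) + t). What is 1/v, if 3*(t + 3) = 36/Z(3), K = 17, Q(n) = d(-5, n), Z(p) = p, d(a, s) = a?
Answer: 1/87 ≈ 0.011494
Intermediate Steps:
Q(n) = -5
t = 1 (t = -3 + (36/3)/3 = -3 + (36*(1/3))/3 = -3 + (1/3)*12 = -3 + 4 = 1)
v = 87 (v = 6 + 17*((-5 + 69)/(2 + 15*1) + 1) = 6 + 17*(64/(2 + 15) + 1) = 6 + 17*(64/17 + 1) = 6 + 17*(81/17) = 6 + 81 = 87)
1/v = 1/87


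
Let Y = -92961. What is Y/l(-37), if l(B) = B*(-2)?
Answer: -92961/74 ≈ -1256.2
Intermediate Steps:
l(B) = -2*B
Y/l(-37) = -92961/((-2*(-37))) = -92961/74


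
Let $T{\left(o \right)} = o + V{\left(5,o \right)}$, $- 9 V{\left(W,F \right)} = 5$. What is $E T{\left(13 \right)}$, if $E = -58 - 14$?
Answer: $-896$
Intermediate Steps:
$V{\left(W,F \right)} = - \frac{5}{9}$ ($V{\left(W,F \right)} = \left(- \frac{1}{9}\right) 5 = - \frac{5}{9}$)
$E = -72$ ($E = -58 - 14 = -72$)
$T{\left(o \right)} = - \frac{5}{9} + o$ ($T{\left(o \right)} = o - \frac{5}{9} = - \frac{5}{9} + o$)
$E T{\left(13 \right)} = - 72 \left(- \frac{5}{9} + 13\right) = \left(-72\right) \frac{112}{9} = -896$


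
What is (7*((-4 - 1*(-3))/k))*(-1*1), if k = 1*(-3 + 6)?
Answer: 7/3 ≈ 2.3333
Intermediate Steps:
k = 3 (k = 1*3 = 3)
(7*((-4 - 1*(-3))/k))*(-1*1) = (7*((-4 - 1*(-3))/3))*(-1*1) = (7*((-4 + 3)*(1/3)))*(-1) = (7*(-1*1/3))*(-1) = (7*(-1/3))*(-1) = -7/3*(-1) = 7/3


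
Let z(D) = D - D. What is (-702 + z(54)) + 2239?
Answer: 1537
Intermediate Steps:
z(D) = 0
(-702 + z(54)) + 2239 = (-702 + 0) + 2239 = -702 + 2239 = 1537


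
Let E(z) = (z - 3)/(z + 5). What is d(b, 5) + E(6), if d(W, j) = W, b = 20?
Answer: 223/11 ≈ 20.273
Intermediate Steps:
E(z) = (-3 + z)/(5 + z)
d(b, 5) + E(6) = 20 + (-3 + 6)/(5 + 6) = 20 + 3/11 = 223/11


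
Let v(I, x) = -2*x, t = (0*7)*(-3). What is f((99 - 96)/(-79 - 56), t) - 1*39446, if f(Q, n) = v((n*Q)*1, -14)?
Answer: -39418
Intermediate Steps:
t = 0 (t = 0*(-3) = 0)
f(Q, n) = 28 (f(Q, n) = -2*(-14) = 28)
f((99 - 96)/(-79 - 56), t) - 1*39446 = 28 - 1*39446 = 28 - 39446 = -39418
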